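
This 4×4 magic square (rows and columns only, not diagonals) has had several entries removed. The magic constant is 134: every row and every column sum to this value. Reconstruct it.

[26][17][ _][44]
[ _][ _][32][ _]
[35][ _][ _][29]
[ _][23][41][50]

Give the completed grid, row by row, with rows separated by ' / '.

From row 1, 134 − (26 + 17 + 44) gives (1,3) = 47.
Using row 4: 23 + 41 + 50 + ? → (4,1) = 134 − 114 = 20.
The remaining cell in column 1 is (2,1) = 134 − 81 = 53.
The remaining cell in column 3 is (3,3) = 134 − 120 = 14.
The remaining cell in column 4 is (2,4) = 134 − 123 = 11.
Using row 2: 53 + 32 + 11 + ? → (2,2) = 134 − 96 = 38.
The remaining cell in row 3 is (3,2) = 134 − 78 = 56.

26 17 47 44 / 53 38 32 11 / 35 56 14 29 / 20 23 41 50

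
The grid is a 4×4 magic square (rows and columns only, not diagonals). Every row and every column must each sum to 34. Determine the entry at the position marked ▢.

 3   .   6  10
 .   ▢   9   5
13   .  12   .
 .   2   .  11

16

Row 1 needs 34; the known cells sum to 19, so (1,2) = 15.
The remaining cell in column 3 is (4,3) = 34 − 27 = 7.
Column 4 must total 34; the given cells sum to 26, so (3,4) = 8.
Row 3 must total 34; the given cells sum to 33, so (3,2) = 1.
Row 4: 2 + 7 + 11 + ? = 34, so (4,1) = 14.
Column 1 needs 34; the known cells sum to 30, so (2,1) = 4.
Column 2 must total 34; the given cells sum to 18, so (2,2) = 16.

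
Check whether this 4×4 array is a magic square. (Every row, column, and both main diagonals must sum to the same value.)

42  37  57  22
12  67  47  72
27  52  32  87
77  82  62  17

No — column 2 sums to 238 but column 1 sums to 158.

Row 1: 42 + 37 + 57 + 22 = 158.
Row 2: 12 + 67 + 47 + 72 = 198.
Row 3: 27 + 52 + 32 + 87 = 198.
Row 4: 77 + 82 + 62 + 17 = 238.
Column 1: 42 + 12 + 27 + 77 = 158.
Column 2: 37 + 67 + 52 + 82 = 238.
Column 3: 57 + 47 + 32 + 62 = 198.
Column 4: 22 + 72 + 87 + 17 = 198.
Main diagonal: 42 + 67 + 32 + 17 = 158.
Anti-diagonal: 22 + 47 + 52 + 77 = 198.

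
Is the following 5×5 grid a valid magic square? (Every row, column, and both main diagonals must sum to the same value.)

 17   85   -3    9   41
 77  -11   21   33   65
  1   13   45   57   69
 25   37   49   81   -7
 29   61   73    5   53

Row 1: 17 + 85 + (-3) + 9 + 41 = 149.
Row 2: 77 + (-11) + 21 + 33 + 65 = 185.
Row 3: 1 + 13 + 45 + 57 + 69 = 185.
Row 4: 25 + 37 + 49 + 81 + (-7) = 185.
Row 5: 29 + 61 + 73 + 5 + 53 = 221.
Column 1: 17 + 77 + 1 + 25 + 29 = 149.
Column 2: 85 + (-11) + 13 + 37 + 61 = 185.
Column 3: -3 + 21 + 45 + 49 + 73 = 185.
Column 4: 9 + 33 + 57 + 81 + 5 = 185.
Column 5: 41 + 65 + 69 + (-7) + 53 = 221.
Main diagonal: 17 + (-11) + 45 + 81 + 53 = 185.
Anti-diagonal: 41 + 33 + 45 + 37 + 29 = 185.

No — row 5 sums to 221 but row 1 sums to 149.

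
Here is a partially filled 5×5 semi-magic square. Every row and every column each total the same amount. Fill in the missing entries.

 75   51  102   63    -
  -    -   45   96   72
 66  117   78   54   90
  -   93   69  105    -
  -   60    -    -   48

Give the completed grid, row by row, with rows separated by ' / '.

75 51 102 63 114 / 108 84 45 96 72 / 66 117 78 54 90 / 57 93 69 105 81 / 99 60 111 87 48

Row 3 is already complete: 66 + 117 + 78 + 54 + 90 = 405, so that is the magic constant.
Row 1: 75 + 51 + 102 + 63 + ? = 405, so (1,5) = 114.
The remaining cell in column 2 is (2,2) = 405 − 321 = 84.
Column 3 needs 405; the known cells sum to 294, so (5,3) = 111.
Column 4 needs 405; the known cells sum to 318, so (5,4) = 87.
From column 5, 405 − (114 + 72 + 90 + 48) gives (4,5) = 81.
From row 2, 405 − (84 + 45 + 96 + 72) gives (2,1) = 108.
Using row 4: 93 + 69 + 105 + 81 + ? → (4,1) = 405 − 348 = 57.
Row 5 must total 405; the given cells sum to 306, so (5,1) = 99.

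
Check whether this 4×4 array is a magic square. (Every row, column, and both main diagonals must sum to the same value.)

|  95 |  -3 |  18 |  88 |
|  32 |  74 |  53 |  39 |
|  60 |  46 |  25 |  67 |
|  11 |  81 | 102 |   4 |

Row 1: 95 + (-3) + 18 + 88 = 198.
Row 2: 32 + 74 + 53 + 39 = 198.
Row 3: 60 + 46 + 25 + 67 = 198.
Row 4: 11 + 81 + 102 + 4 = 198.
Column 1: 95 + 32 + 60 + 11 = 198.
Column 2: -3 + 74 + 46 + 81 = 198.
Column 3: 18 + 53 + 25 + 102 = 198.
Column 4: 88 + 39 + 67 + 4 = 198.
Main diagonal: 95 + 74 + 25 + 4 = 198.
Anti-diagonal: 88 + 53 + 46 + 11 = 198.
All lines sum to 198.

Yes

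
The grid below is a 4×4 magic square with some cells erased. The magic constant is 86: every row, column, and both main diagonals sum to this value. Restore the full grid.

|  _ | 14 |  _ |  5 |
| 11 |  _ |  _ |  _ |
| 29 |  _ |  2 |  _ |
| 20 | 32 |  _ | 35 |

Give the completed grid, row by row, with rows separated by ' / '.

26 14 41 5 / 11 23 44 8 / 29 17 2 38 / 20 32 -1 35

The remaining cell in row 4 is (4,3) = 86 − 87 = -1.
From column 1, 86 − (11 + 29 + 20) gives (1,1) = 26.
Main diagonal needs 86; the known cells sum to 63, so (2,2) = 23.
Row 1: 26 + 14 + 5 + ? = 86, so (1,3) = 41.
The remaining cell in column 2 is (3,2) = 86 − 69 = 17.
Column 3: 41 + 2 + (-1) + ? = 86, so (2,3) = 44.
Row 2: 11 + 23 + 44 + ? = 86, so (2,4) = 8.
Row 3: 29 + 17 + 2 + ? = 86, so (3,4) = 38.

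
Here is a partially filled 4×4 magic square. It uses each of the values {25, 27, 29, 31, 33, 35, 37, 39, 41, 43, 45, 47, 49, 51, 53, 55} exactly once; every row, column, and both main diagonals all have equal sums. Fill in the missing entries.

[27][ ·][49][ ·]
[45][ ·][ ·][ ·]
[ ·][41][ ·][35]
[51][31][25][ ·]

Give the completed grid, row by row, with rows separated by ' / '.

The 16 entries sum to 640, so each line sums to 640/4 = 160.
Using row 4: 51 + 31 + 25 + ? → (4,4) = 160 − 107 = 53.
Column 1 needs 160; the known cells sum to 123, so (3,1) = 37.
From row 3, 160 − (37 + 41 + 35) gives (3,3) = 47.
Using column 3: 49 + 47 + 25 + ? → (2,3) = 160 − 121 = 39.
Using main diagonal: 27 + 47 + 53 + ? → (2,2) = 160 − 127 = 33.
From anti-diagonal, 160 − (39 + 41 + 51) gives (1,4) = 29.
Row 1: 27 + 49 + 29 + ? = 160, so (1,2) = 55.
Row 2 needs 160; the known cells sum to 117, so (2,4) = 43.

27 55 49 29 / 45 33 39 43 / 37 41 47 35 / 51 31 25 53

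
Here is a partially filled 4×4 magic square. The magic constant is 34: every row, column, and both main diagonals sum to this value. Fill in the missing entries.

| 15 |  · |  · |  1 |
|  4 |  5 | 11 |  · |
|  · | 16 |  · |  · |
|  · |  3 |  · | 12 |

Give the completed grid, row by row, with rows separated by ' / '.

15 10 8 1 / 4 5 11 14 / 9 16 2 7 / 6 3 13 12

Row 2 needs 34; the known cells sum to 20, so (2,4) = 14.
Column 2: 5 + 16 + 3 + ? = 34, so (1,2) = 10.
Using column 4: 1 + 14 + 12 + ? → (3,4) = 34 − 27 = 7.
Main diagonal needs 34; the known cells sum to 32, so (3,3) = 2.
Using anti-diagonal: 1 + 11 + 16 + ? → (4,1) = 34 − 28 = 6.
Row 1 needs 34; the known cells sum to 26, so (1,3) = 8.
Row 3 must total 34; the given cells sum to 25, so (3,1) = 9.
From row 4, 34 − (6 + 3 + 12) gives (4,3) = 13.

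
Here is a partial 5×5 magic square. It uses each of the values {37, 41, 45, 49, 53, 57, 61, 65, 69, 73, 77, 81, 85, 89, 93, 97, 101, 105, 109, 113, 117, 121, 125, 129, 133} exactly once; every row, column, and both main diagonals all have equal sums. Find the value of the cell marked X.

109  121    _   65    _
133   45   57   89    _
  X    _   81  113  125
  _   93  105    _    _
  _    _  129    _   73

37

The 25 entries sum to 2125, so each line sums to 2125/5 = 425.
The remaining cell in row 2 is (2,5) = 425 − 324 = 101.
Column 3 needs 425; the known cells sum to 372, so (1,3) = 53.
Main diagonal: 109 + 45 + 81 + 73 + ? = 425, so (4,4) = 117.
Row 1: 109 + 121 + 53 + 65 + ? = 425, so (1,5) = 77.
Column 4 must total 425; the given cells sum to 384, so (5,4) = 41.
Using column 5: 77 + 101 + 125 + 73 + ? → (4,5) = 425 − 376 = 49.
The remaining cell in anti-diagonal is (5,1) = 425 − 340 = 85.
Row 4 needs 425; the known cells sum to 364, so (4,1) = 61.
Using row 5: 85 + 129 + 41 + 73 + ? → (5,2) = 425 − 328 = 97.
Column 1: 109 + 133 + 61 + 85 + ? = 425, so (3,1) = 37.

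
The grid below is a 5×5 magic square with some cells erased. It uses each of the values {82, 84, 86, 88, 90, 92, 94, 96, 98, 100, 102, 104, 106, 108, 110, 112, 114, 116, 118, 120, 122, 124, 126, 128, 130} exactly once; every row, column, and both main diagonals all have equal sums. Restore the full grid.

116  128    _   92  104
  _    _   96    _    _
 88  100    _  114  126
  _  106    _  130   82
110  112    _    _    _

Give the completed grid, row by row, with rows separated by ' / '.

116 128 90 92 104 / 122 84 96 108 120 / 88 100 102 114 126 / 94 106 118 130 82 / 110 112 124 86 98

The 25 entries sum to 2650, so each line sums to 2650/5 = 530.
The remaining cell in row 1 is (1,3) = 530 − 440 = 90.
The remaining cell in row 3 is (3,3) = 530 − 428 = 102.
Using column 2: 128 + 100 + 106 + 112 + ? → (2,2) = 530 − 446 = 84.
Using main diagonal: 116 + 84 + 102 + 130 + ? → (5,5) = 530 − 432 = 98.
Anti-diagonal: 104 + 102 + 106 + 110 + ? = 530, so (2,4) = 108.
The remaining cell in column 4 is (5,4) = 530 − 444 = 86.
Column 5 must total 530; the given cells sum to 410, so (2,5) = 120.
Row 2: 84 + 96 + 108 + 120 + ? = 530, so (2,1) = 122.
Row 5: 110 + 112 + 86 + 98 + ? = 530, so (5,3) = 124.
From column 1, 530 − (116 + 122 + 88 + 110) gives (4,1) = 94.
Column 3: 90 + 96 + 102 + 124 + ? = 530, so (4,3) = 118.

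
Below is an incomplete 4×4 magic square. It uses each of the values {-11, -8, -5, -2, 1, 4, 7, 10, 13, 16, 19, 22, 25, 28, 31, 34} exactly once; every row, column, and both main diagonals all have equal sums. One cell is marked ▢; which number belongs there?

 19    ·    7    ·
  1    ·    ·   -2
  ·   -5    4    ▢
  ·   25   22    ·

The 16 entries sum to 184, so each line sums to 184/4 = 46.
Column 3 must total 46; the given cells sum to 33, so (2,3) = 13.
Row 2 must total 46; the given cells sum to 12, so (2,2) = 34.
Using column 2: 34 + (-5) + 25 + ? → (1,2) = 46 − 54 = -8.
From main diagonal, 46 − (19 + 34 + 4) gives (4,4) = -11.
The remaining cell in row 1 is (1,4) = 46 − 18 = 28.
From row 4, 46 − (25 + 22 + (-11)) gives (4,1) = 10.
Using column 1: 19 + 1 + 10 + ? → (3,1) = 46 − 30 = 16.
Column 4: 28 + (-2) + (-11) + ? = 46, so (3,4) = 31.

31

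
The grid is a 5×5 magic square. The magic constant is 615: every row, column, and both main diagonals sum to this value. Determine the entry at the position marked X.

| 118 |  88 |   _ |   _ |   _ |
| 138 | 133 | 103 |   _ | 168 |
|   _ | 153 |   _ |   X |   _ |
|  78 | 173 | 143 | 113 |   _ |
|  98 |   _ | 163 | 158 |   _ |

93

Row 2: 138 + 133 + 103 + 168 + ? = 615, so (2,4) = 73.
Using row 4: 78 + 173 + 143 + 113 + ? → (4,5) = 615 − 507 = 108.
Column 1 needs 615; the known cells sum to 432, so (3,1) = 183.
From column 2, 615 − (88 + 133 + 153 + 173) gives (5,2) = 68.
From row 5, 615 − (98 + 68 + 163 + 158) gives (5,5) = 128.
The remaining cell in main diagonal is (3,3) = 615 − 492 = 123.
The remaining cell in anti-diagonal is (1,5) = 615 − 467 = 148.
The remaining cell in column 3 is (1,3) = 615 − 532 = 83.
Using column 5: 148 + 168 + 108 + 128 + ? → (3,5) = 615 − 552 = 63.
Using row 1: 118 + 88 + 83 + 148 + ? → (1,4) = 615 − 437 = 178.
From row 3, 615 − (183 + 153 + 123 + 63) gives (3,4) = 93.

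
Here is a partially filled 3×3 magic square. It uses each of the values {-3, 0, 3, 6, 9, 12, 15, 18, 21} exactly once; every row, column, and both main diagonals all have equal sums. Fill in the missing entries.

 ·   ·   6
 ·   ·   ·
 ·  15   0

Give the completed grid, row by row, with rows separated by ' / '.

The 9 entries sum to 81, so each line sums to 81/3 = 27.
Row 3 needs 27; the known cells sum to 15, so (3,1) = 12.
Column 3 must total 27; the given cells sum to 6, so (2,3) = 21.
Anti-diagonal needs 27; the known cells sum to 18, so (2,2) = 9.
From row 2, 27 − (9 + 21) gives (2,1) = -3.
Column 1 needs 27; the known cells sum to 9, so (1,1) = 18.
Column 2 needs 27; the known cells sum to 24, so (1,2) = 3.

18 3 6 / -3 9 21 / 12 15 0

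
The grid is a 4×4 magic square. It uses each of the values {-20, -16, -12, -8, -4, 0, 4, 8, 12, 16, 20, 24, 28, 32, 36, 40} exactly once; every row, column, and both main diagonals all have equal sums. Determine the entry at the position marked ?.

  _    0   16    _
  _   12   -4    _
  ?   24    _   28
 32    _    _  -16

The 16 entries sum to 160, so each line sums to 160/4 = 40.
Using column 2: 0 + 12 + 24 + ? → (4,2) = 40 − 36 = 4.
Using anti-diagonal: -4 + 24 + 32 + ? → (1,4) = 40 − 52 = -12.
From row 1, 40 − (0 + 16 + (-12)) gives (1,1) = 36.
Row 4 needs 40; the known cells sum to 20, so (4,3) = 20.
Column 3: 16 + (-4) + 20 + ? = 40, so (3,3) = 8.
Column 4 must total 40; the given cells sum to 0, so (2,4) = 40.
The remaining cell in row 2 is (2,1) = 40 − 48 = -8.
From row 3, 40 − (24 + 8 + 28) gives (3,1) = -20.

-20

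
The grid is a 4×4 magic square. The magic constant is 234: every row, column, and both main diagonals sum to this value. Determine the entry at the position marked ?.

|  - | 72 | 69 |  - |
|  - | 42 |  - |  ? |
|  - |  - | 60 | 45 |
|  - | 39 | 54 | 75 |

78

Row 4: 39 + 54 + 75 + ? = 234, so (4,1) = 66.
Column 2: 72 + 42 + 39 + ? = 234, so (3,2) = 81.
From column 3, 234 − (69 + 60 + 54) gives (2,3) = 51.
The remaining cell in main diagonal is (1,1) = 234 − 177 = 57.
From anti-diagonal, 234 − (51 + 81 + 66) gives (1,4) = 36.
From row 3, 234 − (81 + 60 + 45) gives (3,1) = 48.
Column 1 must total 234; the given cells sum to 171, so (2,1) = 63.
The remaining cell in column 4 is (2,4) = 234 − 156 = 78.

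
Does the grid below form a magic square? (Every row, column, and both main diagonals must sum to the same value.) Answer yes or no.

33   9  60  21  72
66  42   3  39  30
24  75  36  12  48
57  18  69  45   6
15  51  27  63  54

Row 1: 33 + 9 + 60 + 21 + 72 = 195.
Row 2: 66 + 42 + 3 + 39 + 30 = 180.
Row 3: 24 + 75 + 36 + 12 + 48 = 195.
Row 4: 57 + 18 + 69 + 45 + 6 = 195.
Row 5: 15 + 51 + 27 + 63 + 54 = 210.
Column 1: 33 + 66 + 24 + 57 + 15 = 195.
Column 2: 9 + 42 + 75 + 18 + 51 = 195.
Column 3: 60 + 3 + 36 + 69 + 27 = 195.
Column 4: 21 + 39 + 12 + 45 + 63 = 180.
Column 5: 72 + 30 + 48 + 6 + 54 = 210.
Main diagonal: 33 + 42 + 36 + 45 + 54 = 210.
Anti-diagonal: 72 + 39 + 36 + 18 + 15 = 180.

No — row 1 sums to 195 but row 5 sums to 210.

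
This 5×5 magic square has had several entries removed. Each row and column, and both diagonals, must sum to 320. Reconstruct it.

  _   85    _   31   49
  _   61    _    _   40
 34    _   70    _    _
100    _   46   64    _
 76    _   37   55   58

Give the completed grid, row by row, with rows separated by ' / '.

From row 5, 320 − (76 + 37 + 55 + 58) gives (5,2) = 94.
Main diagonal: 61 + 70 + 64 + 58 + ? = 320, so (1,1) = 67.
Using row 1: 67 + 85 + 31 + 49 + ? → (1,3) = 320 − 232 = 88.
Column 1 needs 320; the known cells sum to 277, so (2,1) = 43.
Column 3 must total 320; the given cells sum to 241, so (2,3) = 79.
Row 2: 43 + 61 + 79 + 40 + ? = 320, so (2,4) = 97.
Using column 4: 31 + 97 + 64 + 55 + ? → (3,4) = 320 − 247 = 73.
Anti-diagonal must total 320; the given cells sum to 292, so (4,2) = 28.
Using row 4: 100 + 28 + 46 + 64 + ? → (4,5) = 320 − 238 = 82.
Column 2 must total 320; the given cells sum to 268, so (3,2) = 52.
The remaining cell in column 5 is (3,5) = 320 − 229 = 91.

67 85 88 31 49 / 43 61 79 97 40 / 34 52 70 73 91 / 100 28 46 64 82 / 76 94 37 55 58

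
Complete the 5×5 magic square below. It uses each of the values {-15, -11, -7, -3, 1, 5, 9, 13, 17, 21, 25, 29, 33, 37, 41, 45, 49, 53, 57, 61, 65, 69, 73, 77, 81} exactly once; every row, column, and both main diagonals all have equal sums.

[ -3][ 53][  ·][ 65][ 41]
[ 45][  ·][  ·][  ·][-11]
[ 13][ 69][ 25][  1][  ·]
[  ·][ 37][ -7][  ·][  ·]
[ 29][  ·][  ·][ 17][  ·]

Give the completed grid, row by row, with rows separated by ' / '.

-3 53 9 65 41 / 45 21 77 33 -11 / 13 69 25 1 57 / 81 37 -7 49 5 / 29 -15 61 17 73

The 25 entries sum to 825, so each line sums to 825/5 = 165.
Row 1 needs 165; the known cells sum to 156, so (1,3) = 9.
From row 3, 165 − (13 + 69 + 25 + 1) gives (3,5) = 57.
Column 1: -3 + 45 + 13 + 29 + ? = 165, so (4,1) = 81.
Anti-diagonal needs 165; the known cells sum to 132, so (2,4) = 33.
Column 4 must total 165; the given cells sum to 116, so (4,4) = 49.
Using row 4: 81 + 37 + (-7) + 49 + ? → (4,5) = 165 − 160 = 5.
Column 5 must total 165; the given cells sum to 92, so (5,5) = 73.
The remaining cell in main diagonal is (2,2) = 165 − 144 = 21.
Row 2 must total 165; the given cells sum to 88, so (2,3) = 77.
Using column 2: 53 + 21 + 69 + 37 + ? → (5,2) = 165 − 180 = -15.
Column 3 must total 165; the given cells sum to 104, so (5,3) = 61.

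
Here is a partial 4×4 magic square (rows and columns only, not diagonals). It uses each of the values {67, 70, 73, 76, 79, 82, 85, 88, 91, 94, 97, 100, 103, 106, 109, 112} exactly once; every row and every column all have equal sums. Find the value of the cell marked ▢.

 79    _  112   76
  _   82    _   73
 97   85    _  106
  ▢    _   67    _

The 16 entries sum to 1432, so each line sums to 1432/4 = 358.
Row 1: 79 + 112 + 76 + ? = 358, so (1,2) = 91.
Row 3: 97 + 85 + 106 + ? = 358, so (3,3) = 70.
Column 2: 91 + 82 + 85 + ? = 358, so (4,2) = 100.
Using column 3: 112 + 70 + 67 + ? → (2,3) = 358 − 249 = 109.
Using column 4: 76 + 73 + 106 + ? → (4,4) = 358 − 255 = 103.
The remaining cell in row 2 is (2,1) = 358 − 264 = 94.
Row 4: 100 + 67 + 103 + ? = 358, so (4,1) = 88.

88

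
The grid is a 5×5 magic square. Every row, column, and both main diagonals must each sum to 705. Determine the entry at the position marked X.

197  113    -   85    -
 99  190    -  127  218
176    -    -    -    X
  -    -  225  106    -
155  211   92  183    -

120

Row 2 must total 705; the given cells sum to 634, so (2,3) = 71.
Row 5 needs 705; the known cells sum to 641, so (5,5) = 64.
The remaining cell in column 1 is (4,1) = 705 − 627 = 78.
Column 4: 85 + 127 + 106 + 183 + ? = 705, so (3,4) = 204.
From main diagonal, 705 − (197 + 190 + 106 + 64) gives (3,3) = 148.
From column 3, 705 − (71 + 148 + 225 + 92) gives (1,3) = 169.
The remaining cell in row 1 is (1,5) = 705 − 564 = 141.
Anti-diagonal must total 705; the given cells sum to 571, so (4,2) = 134.
From row 4, 705 − (78 + 134 + 225 + 106) gives (4,5) = 162.
Column 2 needs 705; the known cells sum to 648, so (3,2) = 57.
Column 5: 141 + 218 + 162 + 64 + ? = 705, so (3,5) = 120.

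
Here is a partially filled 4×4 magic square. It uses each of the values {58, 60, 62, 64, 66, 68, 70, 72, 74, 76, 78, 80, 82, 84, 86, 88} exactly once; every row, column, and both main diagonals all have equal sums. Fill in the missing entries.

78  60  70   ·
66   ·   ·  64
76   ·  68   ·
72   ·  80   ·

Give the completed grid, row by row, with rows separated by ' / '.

78 60 70 84 / 66 88 74 64 / 76 62 68 86 / 72 82 80 58

The 16 entries sum to 1168, so each line sums to 1168/4 = 292.
Row 1 needs 292; the known cells sum to 208, so (1,4) = 84.
Column 3: 70 + 68 + 80 + ? = 292, so (2,3) = 74.
Anti-diagonal must total 292; the given cells sum to 230, so (3,2) = 62.
Using row 2: 66 + 74 + 64 + ? → (2,2) = 292 − 204 = 88.
The remaining cell in row 3 is (3,4) = 292 − 206 = 86.
Column 2 must total 292; the given cells sum to 210, so (4,2) = 82.
Column 4: 84 + 64 + 86 + ? = 292, so (4,4) = 58.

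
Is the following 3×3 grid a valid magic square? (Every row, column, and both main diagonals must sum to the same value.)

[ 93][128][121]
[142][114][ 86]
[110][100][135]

Row 1: 93 + 128 + 121 = 342.
Row 2: 142 + 114 + 86 = 342.
Row 3: 110 + 100 + 135 = 345.
Column 1: 93 + 142 + 110 = 345.
Column 2: 128 + 114 + 100 = 342.
Column 3: 121 + 86 + 135 = 342.
Main diagonal: 93 + 114 + 135 = 342.
Anti-diagonal: 121 + 114 + 110 = 345.

No — anti-diagonal sums to 345 but main diagonal sums to 342.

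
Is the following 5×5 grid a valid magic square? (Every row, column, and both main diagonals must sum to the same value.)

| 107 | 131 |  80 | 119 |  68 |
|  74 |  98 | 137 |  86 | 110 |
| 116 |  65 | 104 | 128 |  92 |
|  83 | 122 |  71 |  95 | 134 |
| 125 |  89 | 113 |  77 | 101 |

Yes

Row 1: 107 + 131 + 80 + 119 + 68 = 505.
Row 2: 74 + 98 + 137 + 86 + 110 = 505.
Row 3: 116 + 65 + 104 + 128 + 92 = 505.
Row 4: 83 + 122 + 71 + 95 + 134 = 505.
Row 5: 125 + 89 + 113 + 77 + 101 = 505.
Column 1: 107 + 74 + 116 + 83 + 125 = 505.
Column 2: 131 + 98 + 65 + 122 + 89 = 505.
Column 3: 80 + 137 + 104 + 71 + 113 = 505.
Column 4: 119 + 86 + 128 + 95 + 77 = 505.
Column 5: 68 + 110 + 92 + 134 + 101 = 505.
Main diagonal: 107 + 98 + 104 + 95 + 101 = 505.
Anti-diagonal: 68 + 86 + 104 + 122 + 125 = 505.
All lines sum to 505.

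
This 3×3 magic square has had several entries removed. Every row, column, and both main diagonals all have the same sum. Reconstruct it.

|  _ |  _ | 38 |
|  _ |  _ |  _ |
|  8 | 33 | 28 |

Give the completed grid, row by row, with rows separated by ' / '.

18 13 38 / 43 23 3 / 8 33 28

Row 3 is already complete: 8 + 33 + 28 = 69, so that is the magic constant.
Column 3: 38 + 28 + ? = 69, so (2,3) = 3.
From anti-diagonal, 69 − (38 + 8) gives (2,2) = 23.
Row 2: 23 + 3 + ? = 69, so (2,1) = 43.
Using column 1: 43 + 8 + ? → (1,1) = 69 − 51 = 18.
The remaining cell in column 2 is (1,2) = 69 − 56 = 13.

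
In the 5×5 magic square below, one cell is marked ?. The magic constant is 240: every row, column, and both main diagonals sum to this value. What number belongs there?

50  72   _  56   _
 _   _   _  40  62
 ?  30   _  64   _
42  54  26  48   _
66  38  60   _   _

58

Using row 4: 42 + 54 + 26 + 48 + ? → (4,5) = 240 − 170 = 70.
Column 2 needs 240; the known cells sum to 194, so (2,2) = 46.
Column 4 must total 240; the given cells sum to 208, so (5,4) = 32.
The remaining cell in row 5 is (5,5) = 240 − 196 = 44.
From main diagonal, 240 − (50 + 46 + 48 + 44) gives (3,3) = 52.
The remaining cell in anti-diagonal is (1,5) = 240 − 212 = 28.
Row 1: 50 + 72 + 56 + 28 + ? = 240, so (1,3) = 34.
Column 3 needs 240; the known cells sum to 172, so (2,3) = 68.
Column 5 needs 240; the known cells sum to 204, so (3,5) = 36.
Row 2 needs 240; the known cells sum to 216, so (2,1) = 24.
Row 3 needs 240; the known cells sum to 182, so (3,1) = 58.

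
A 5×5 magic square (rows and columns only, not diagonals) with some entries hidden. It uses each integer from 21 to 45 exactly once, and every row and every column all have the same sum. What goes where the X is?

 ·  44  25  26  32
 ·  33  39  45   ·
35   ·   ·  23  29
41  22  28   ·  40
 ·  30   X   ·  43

The entries are 21 through 45, which sum to 825, so each line sums to 825/5 = 165.
Using row 1: 44 + 25 + 26 + 32 + ? → (1,1) = 165 − 127 = 38.
From row 4, 165 − (41 + 22 + 28 + 40) gives (4,4) = 34.
From column 2, 165 − (44 + 33 + 22 + 30) gives (3,2) = 36.
Column 4 must total 165; the given cells sum to 128, so (5,4) = 37.
Using column 5: 32 + 29 + 40 + 43 + ? → (2,5) = 165 − 144 = 21.
The remaining cell in row 2 is (2,1) = 165 − 138 = 27.
Row 3: 35 + 36 + 23 + 29 + ? = 165, so (3,3) = 42.
The remaining cell in column 1 is (5,1) = 165 − 141 = 24.
Column 3 needs 165; the known cells sum to 134, so (5,3) = 31.

31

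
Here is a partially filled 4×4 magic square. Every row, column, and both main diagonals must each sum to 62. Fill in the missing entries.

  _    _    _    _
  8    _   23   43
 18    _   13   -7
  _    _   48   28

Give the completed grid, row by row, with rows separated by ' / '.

33 53 -22 -2 / 8 -12 23 43 / 18 38 13 -7 / 3 -17 48 28

Row 2 must total 62; the given cells sum to 74, so (2,2) = -12.
From row 3, 62 − (18 + 13 + (-7)) gives (3,2) = 38.
Column 3 must total 62; the given cells sum to 84, so (1,3) = -22.
Column 4 needs 62; the known cells sum to 64, so (1,4) = -2.
Main diagonal needs 62; the known cells sum to 29, so (1,1) = 33.
The remaining cell in anti-diagonal is (4,1) = 62 − 59 = 3.
Row 1 needs 62; the known cells sum to 9, so (1,2) = 53.
Row 4 must total 62; the given cells sum to 79, so (4,2) = -17.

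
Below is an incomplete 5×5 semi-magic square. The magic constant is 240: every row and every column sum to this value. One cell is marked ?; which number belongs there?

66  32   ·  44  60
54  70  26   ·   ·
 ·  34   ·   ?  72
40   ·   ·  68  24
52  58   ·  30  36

56

Row 1 needs 240; the known cells sum to 202, so (1,3) = 38.
The remaining cell in row 5 is (5,3) = 240 − 176 = 64.
Column 1: 66 + 54 + 40 + 52 + ? = 240, so (3,1) = 28.
Column 2 must total 240; the given cells sum to 194, so (4,2) = 46.
Using column 5: 60 + 72 + 24 + 36 + ? → (2,5) = 240 − 192 = 48.
The remaining cell in row 2 is (2,4) = 240 − 198 = 42.
Row 4 must total 240; the given cells sum to 178, so (4,3) = 62.
The remaining cell in column 3 is (3,3) = 240 − 190 = 50.
Column 4: 44 + 42 + 68 + 30 + ? = 240, so (3,4) = 56.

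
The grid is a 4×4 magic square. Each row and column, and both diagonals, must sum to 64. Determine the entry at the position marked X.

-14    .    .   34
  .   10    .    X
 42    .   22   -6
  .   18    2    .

From row 3, 64 − (42 + 22 + (-6)) gives (3,2) = 6.
Column 2 needs 64; the known cells sum to 34, so (1,2) = 30.
Main diagonal: -14 + 10 + 22 + ? = 64, so (4,4) = 46.
Row 1 must total 64; the given cells sum to 50, so (1,3) = 14.
Row 4 needs 64; the known cells sum to 66, so (4,1) = -2.
Column 1 needs 64; the known cells sum to 26, so (2,1) = 38.
The remaining cell in column 3 is (2,3) = 64 − 38 = 26.
Column 4: 34 + (-6) + 46 + ? = 64, so (2,4) = -10.

-10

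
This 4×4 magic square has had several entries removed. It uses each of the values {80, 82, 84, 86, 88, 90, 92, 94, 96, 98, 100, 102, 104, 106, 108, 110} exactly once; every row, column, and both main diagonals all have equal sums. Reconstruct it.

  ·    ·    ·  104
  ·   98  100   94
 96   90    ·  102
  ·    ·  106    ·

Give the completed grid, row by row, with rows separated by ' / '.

The 16 entries sum to 1520, so each line sums to 1520/4 = 380.
Using row 2: 98 + 100 + 94 + ? → (2,1) = 380 − 292 = 88.
Row 3 needs 380; the known cells sum to 288, so (3,3) = 92.
From column 3, 380 − (100 + 92 + 106) gives (1,3) = 82.
Column 4 must total 380; the given cells sum to 300, so (4,4) = 80.
The remaining cell in main diagonal is (1,1) = 380 − 270 = 110.
The remaining cell in anti-diagonal is (4,1) = 380 − 294 = 86.
The remaining cell in row 1 is (1,2) = 380 − 296 = 84.
The remaining cell in row 4 is (4,2) = 380 − 272 = 108.

110 84 82 104 / 88 98 100 94 / 96 90 92 102 / 86 108 106 80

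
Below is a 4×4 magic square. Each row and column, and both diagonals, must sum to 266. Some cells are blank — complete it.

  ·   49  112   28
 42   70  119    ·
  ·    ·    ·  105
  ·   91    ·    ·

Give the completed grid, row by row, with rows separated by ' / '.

77 49 112 28 / 42 70 119 35 / 84 56 21 105 / 63 91 14 98

Using row 1: 49 + 112 + 28 + ? → (1,1) = 266 − 189 = 77.
Using row 2: 42 + 70 + 119 + ? → (2,4) = 266 − 231 = 35.
Column 2 must total 266; the given cells sum to 210, so (3,2) = 56.
From column 4, 266 − (28 + 35 + 105) gives (4,4) = 98.
Main diagonal must total 266; the given cells sum to 245, so (3,3) = 21.
Anti-diagonal needs 266; the known cells sum to 203, so (4,1) = 63.
Using row 3: 56 + 21 + 105 + ? → (3,1) = 266 − 182 = 84.
Row 4 needs 266; the known cells sum to 252, so (4,3) = 14.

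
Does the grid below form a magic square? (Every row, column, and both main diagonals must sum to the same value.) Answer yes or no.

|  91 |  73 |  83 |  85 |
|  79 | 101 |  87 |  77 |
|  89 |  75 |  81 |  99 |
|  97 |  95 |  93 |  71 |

No — row 1 sums to 332 but column 1 sums to 356.

Row 1: 91 + 73 + 83 + 85 = 332.
Row 2: 79 + 101 + 87 + 77 = 344.
Row 3: 89 + 75 + 81 + 99 = 344.
Row 4: 97 + 95 + 93 + 71 = 356.
Column 1: 91 + 79 + 89 + 97 = 356.
Column 2: 73 + 101 + 75 + 95 = 344.
Column 3: 83 + 87 + 81 + 93 = 344.
Column 4: 85 + 77 + 99 + 71 = 332.
Main diagonal: 91 + 101 + 81 + 71 = 344.
Anti-diagonal: 85 + 87 + 75 + 97 = 344.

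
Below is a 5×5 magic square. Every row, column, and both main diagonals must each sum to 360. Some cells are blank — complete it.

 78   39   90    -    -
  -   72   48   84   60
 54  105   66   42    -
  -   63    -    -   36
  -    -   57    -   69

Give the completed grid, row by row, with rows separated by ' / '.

The remaining cell in row 2 is (2,1) = 360 − 264 = 96.
The remaining cell in row 3 is (3,5) = 360 − 267 = 93.
The remaining cell in column 2 is (5,2) = 360 − 279 = 81.
Column 3 needs 360; the known cells sum to 261, so (4,3) = 99.
Column 5 needs 360; the known cells sum to 258, so (1,5) = 102.
Main diagonal needs 360; the known cells sum to 285, so (4,4) = 75.
Anti-diagonal must total 360; the given cells sum to 315, so (5,1) = 45.
From row 1, 360 − (78 + 39 + 90 + 102) gives (1,4) = 51.
Row 4 must total 360; the given cells sum to 273, so (4,1) = 87.
Row 5: 45 + 81 + 57 + 69 + ? = 360, so (5,4) = 108.

78 39 90 51 102 / 96 72 48 84 60 / 54 105 66 42 93 / 87 63 99 75 36 / 45 81 57 108 69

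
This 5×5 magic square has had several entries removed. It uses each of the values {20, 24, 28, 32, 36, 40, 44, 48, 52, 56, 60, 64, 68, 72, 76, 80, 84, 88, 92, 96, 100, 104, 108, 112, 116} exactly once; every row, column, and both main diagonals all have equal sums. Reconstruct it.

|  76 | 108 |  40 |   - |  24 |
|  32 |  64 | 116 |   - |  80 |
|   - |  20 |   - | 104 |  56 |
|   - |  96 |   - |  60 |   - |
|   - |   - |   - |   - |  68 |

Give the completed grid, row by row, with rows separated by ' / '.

76 108 40 92 24 / 32 64 116 48 80 / 88 20 72 104 56 / 44 96 28 60 112 / 100 52 84 36 68

The 25 entries sum to 1700, so each line sums to 1700/5 = 340.
From row 1, 340 − (76 + 108 + 40 + 24) gives (1,4) = 92.
Row 2 must total 340; the given cells sum to 292, so (2,4) = 48.
From column 2, 340 − (108 + 64 + 20 + 96) gives (5,2) = 52.
From column 4, 340 − (92 + 48 + 104 + 60) gives (5,4) = 36.
Using column 5: 24 + 80 + 56 + 68 + ? → (4,5) = 340 − 228 = 112.
Using main diagonal: 76 + 64 + 60 + 68 + ? → (3,3) = 340 − 268 = 72.
Anti-diagonal must total 340; the given cells sum to 240, so (5,1) = 100.
Using row 3: 20 + 72 + 104 + 56 + ? → (3,1) = 340 − 252 = 88.
Row 5 needs 340; the known cells sum to 256, so (5,3) = 84.
Using column 1: 76 + 32 + 88 + 100 + ? → (4,1) = 340 − 296 = 44.
From column 3, 340 − (40 + 116 + 72 + 84) gives (4,3) = 28.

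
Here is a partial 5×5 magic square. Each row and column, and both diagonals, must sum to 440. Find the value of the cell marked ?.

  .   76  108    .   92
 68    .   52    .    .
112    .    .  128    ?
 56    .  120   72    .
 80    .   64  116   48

60

The remaining cell in row 5 is (5,2) = 440 − 308 = 132.
Column 1: 68 + 112 + 56 + 80 + ? = 440, so (1,1) = 124.
Column 3 must total 440; the given cells sum to 344, so (3,3) = 96.
Main diagonal: 124 + 96 + 72 + 48 + ? = 440, so (2,2) = 100.
From row 1, 440 − (124 + 76 + 108 + 92) gives (1,4) = 40.
From column 4, 440 − (40 + 128 + 72 + 116) gives (2,4) = 84.
Anti-diagonal: 92 + 84 + 96 + 80 + ? = 440, so (4,2) = 88.
From row 2, 440 − (68 + 100 + 52 + 84) gives (2,5) = 136.
The remaining cell in row 4 is (4,5) = 440 − 336 = 104.
The remaining cell in column 2 is (3,2) = 440 − 396 = 44.
Column 5 needs 440; the known cells sum to 380, so (3,5) = 60.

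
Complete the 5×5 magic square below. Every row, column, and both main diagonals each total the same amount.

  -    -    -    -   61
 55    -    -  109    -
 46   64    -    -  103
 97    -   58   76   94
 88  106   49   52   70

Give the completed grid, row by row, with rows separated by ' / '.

Row 5 is already complete: 88 + 106 + 49 + 52 + 70 = 365, so that is the magic constant.
From row 4, 365 − (97 + 58 + 76 + 94) gives (4,2) = 40.
Using column 1: 55 + 46 + 97 + 88 + ? → (1,1) = 365 − 286 = 79.
Using column 5: 61 + 103 + 94 + 70 + ? → (2,5) = 365 − 328 = 37.
Anti-diagonal must total 365; the given cells sum to 298, so (3,3) = 67.
Row 3 must total 365; the given cells sum to 280, so (3,4) = 85.
Column 4: 109 + 85 + 76 + 52 + ? = 365, so (1,4) = 43.
Main diagonal needs 365; the known cells sum to 292, so (2,2) = 73.
Using row 2: 55 + 73 + 109 + 37 + ? → (2,3) = 365 − 274 = 91.
Using column 2: 73 + 64 + 40 + 106 + ? → (1,2) = 365 − 283 = 82.
Column 3 needs 365; the known cells sum to 265, so (1,3) = 100.

79 82 100 43 61 / 55 73 91 109 37 / 46 64 67 85 103 / 97 40 58 76 94 / 88 106 49 52 70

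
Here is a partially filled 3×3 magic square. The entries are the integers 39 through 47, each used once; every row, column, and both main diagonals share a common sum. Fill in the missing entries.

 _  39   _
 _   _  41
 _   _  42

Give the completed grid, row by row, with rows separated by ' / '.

The entries are 39 through 47, which sum to 387, so each line sums to 387/3 = 129.
Column 3 must total 129; the given cells sum to 83, so (1,3) = 46.
Row 1 needs 129; the known cells sum to 85, so (1,1) = 44.
Main diagonal: 44 + 42 + ? = 129, so (2,2) = 43.
From anti-diagonal, 129 − (46 + 43) gives (3,1) = 40.
Row 2 needs 129; the known cells sum to 84, so (2,1) = 45.
Row 3 must total 129; the given cells sum to 82, so (3,2) = 47.

44 39 46 / 45 43 41 / 40 47 42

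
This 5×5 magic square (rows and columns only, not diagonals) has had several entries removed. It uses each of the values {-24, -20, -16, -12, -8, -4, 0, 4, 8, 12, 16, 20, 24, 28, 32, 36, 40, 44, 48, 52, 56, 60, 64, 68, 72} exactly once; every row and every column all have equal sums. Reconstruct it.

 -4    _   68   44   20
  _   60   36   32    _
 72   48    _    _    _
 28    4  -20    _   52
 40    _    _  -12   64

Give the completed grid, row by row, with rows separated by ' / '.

-4 -8 68 44 20 / -16 60 36 32 8 / 72 48 24 0 -24 / 28 4 -20 56 52 / 40 16 12 -12 64

The 25 entries sum to 600, so each line sums to 600/5 = 120.
Row 1 needs 120; the known cells sum to 128, so (1,2) = -8.
Using row 4: 28 + 4 + (-20) + 52 + ? → (4,4) = 120 − 64 = 56.
Column 1 needs 120; the known cells sum to 136, so (2,1) = -16.
Column 2 needs 120; the known cells sum to 104, so (5,2) = 16.
From column 4, 120 − (44 + 32 + 56 + (-12)) gives (3,4) = 0.
The remaining cell in row 2 is (2,5) = 120 − 112 = 8.
Row 5 must total 120; the given cells sum to 108, so (5,3) = 12.
From column 3, 120 − (68 + 36 + (-20) + 12) gives (3,3) = 24.
Column 5 must total 120; the given cells sum to 144, so (3,5) = -24.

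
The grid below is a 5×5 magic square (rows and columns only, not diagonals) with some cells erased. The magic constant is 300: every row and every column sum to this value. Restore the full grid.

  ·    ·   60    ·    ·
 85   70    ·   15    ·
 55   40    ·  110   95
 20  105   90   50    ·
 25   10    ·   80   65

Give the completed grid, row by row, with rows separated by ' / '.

Row 3 needs 300; the known cells sum to 300, so (3,3) = 0.
The remaining cell in row 4 is (4,5) = 300 − 265 = 35.
From row 5, 300 − (25 + 10 + 80 + 65) gives (5,3) = 120.
From column 1, 300 − (85 + 55 + 20 + 25) gives (1,1) = 115.
Column 2: 70 + 40 + 105 + 10 + ? = 300, so (1,2) = 75.
Column 3 must total 300; the given cells sum to 270, so (2,3) = 30.
Column 4 needs 300; the known cells sum to 255, so (1,4) = 45.
The remaining cell in row 1 is (1,5) = 300 − 295 = 5.
The remaining cell in row 2 is (2,5) = 300 − 200 = 100.

115 75 60 45 5 / 85 70 30 15 100 / 55 40 0 110 95 / 20 105 90 50 35 / 25 10 120 80 65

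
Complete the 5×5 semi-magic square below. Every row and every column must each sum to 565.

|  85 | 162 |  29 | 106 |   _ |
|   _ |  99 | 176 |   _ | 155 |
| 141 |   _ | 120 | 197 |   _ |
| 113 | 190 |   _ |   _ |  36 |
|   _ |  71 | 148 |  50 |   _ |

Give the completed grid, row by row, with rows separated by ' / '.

85 162 29 106 183 / 57 99 176 78 155 / 141 43 120 197 64 / 113 190 92 134 36 / 169 71 148 50 127

Row 1 must total 565; the given cells sum to 382, so (1,5) = 183.
Column 2: 162 + 99 + 190 + 71 + ? = 565, so (3,2) = 43.
Using column 3: 29 + 176 + 120 + 148 + ? → (4,3) = 565 − 473 = 92.
Using row 3: 141 + 43 + 120 + 197 + ? → (3,5) = 565 − 501 = 64.
Row 4 must total 565; the given cells sum to 431, so (4,4) = 134.
The remaining cell in column 4 is (2,4) = 565 − 487 = 78.
Column 5 must total 565; the given cells sum to 438, so (5,5) = 127.
Row 2 must total 565; the given cells sum to 508, so (2,1) = 57.
The remaining cell in row 5 is (5,1) = 565 − 396 = 169.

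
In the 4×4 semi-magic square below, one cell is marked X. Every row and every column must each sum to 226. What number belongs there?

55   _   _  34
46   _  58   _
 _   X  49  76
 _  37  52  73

The remaining cell in row 4 is (4,1) = 226 − 162 = 64.
Column 1 needs 226; the known cells sum to 165, so (3,1) = 61.
The remaining cell in column 3 is (1,3) = 226 − 159 = 67.
From column 4, 226 − (34 + 76 + 73) gives (2,4) = 43.
Row 1 needs 226; the known cells sum to 156, so (1,2) = 70.
From row 2, 226 − (46 + 58 + 43) gives (2,2) = 79.
The remaining cell in row 3 is (3,2) = 226 − 186 = 40.

40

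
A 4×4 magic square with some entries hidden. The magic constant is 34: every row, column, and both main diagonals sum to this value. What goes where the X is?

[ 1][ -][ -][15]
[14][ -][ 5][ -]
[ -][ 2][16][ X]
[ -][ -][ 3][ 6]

9

Column 3: 5 + 16 + 3 + ? = 34, so (1,3) = 10.
From main diagonal, 34 − (1 + 16 + 6) gives (2,2) = 11.
Using anti-diagonal: 15 + 5 + 2 + ? → (4,1) = 34 − 22 = 12.
Row 1: 1 + 10 + 15 + ? = 34, so (1,2) = 8.
From row 2, 34 − (14 + 11 + 5) gives (2,4) = 4.
Row 4 needs 34; the known cells sum to 21, so (4,2) = 13.
From column 1, 34 − (1 + 14 + 12) gives (3,1) = 7.
From column 4, 34 − (15 + 4 + 6) gives (3,4) = 9.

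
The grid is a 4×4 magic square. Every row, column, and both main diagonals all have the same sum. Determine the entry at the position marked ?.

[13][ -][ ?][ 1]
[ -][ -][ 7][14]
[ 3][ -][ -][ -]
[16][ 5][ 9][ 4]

12

Row 4 is complete and sums to 34; that is the magic constant.
Using column 1: 13 + 3 + 16 + ? → (2,1) = 34 − 32 = 2.
Column 4 needs 34; the known cells sum to 19, so (3,4) = 15.
Anti-diagonal needs 34; the known cells sum to 24, so (3,2) = 10.
From row 2, 34 − (2 + 7 + 14) gives (2,2) = 11.
The remaining cell in row 3 is (3,3) = 34 − 28 = 6.
Column 2: 11 + 10 + 5 + ? = 34, so (1,2) = 8.
Column 3 needs 34; the known cells sum to 22, so (1,3) = 12.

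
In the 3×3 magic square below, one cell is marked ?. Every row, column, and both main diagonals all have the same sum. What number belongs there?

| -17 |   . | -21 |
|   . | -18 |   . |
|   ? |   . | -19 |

-15

Main diagonal is complete and sums to -54; that is the magic constant.
Using row 1: -17 + (-21) + ? → (1,2) = -54 − (-38) = -16.
The remaining cell in column 2 is (3,2) = -54 − (-34) = -20.
From column 3, -54 − (-21 + (-19)) gives (2,3) = -14.
Anti-diagonal needs -54; the known cells sum to -39, so (3,1) = -15.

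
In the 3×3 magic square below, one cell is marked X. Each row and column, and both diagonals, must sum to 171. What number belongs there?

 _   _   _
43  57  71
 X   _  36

Column 3 needs 171; the known cells sum to 107, so (1,3) = 64.
Main diagonal needs 171; the known cells sum to 93, so (1,1) = 78.
Anti-diagonal must total 171; the given cells sum to 121, so (3,1) = 50.

50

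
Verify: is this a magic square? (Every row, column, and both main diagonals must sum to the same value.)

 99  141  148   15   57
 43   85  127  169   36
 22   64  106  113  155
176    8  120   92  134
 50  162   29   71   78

Row 1: 99 + 141 + 148 + 15 + 57 = 460.
Row 2: 43 + 85 + 127 + 169 + 36 = 460.
Row 3: 22 + 64 + 106 + 113 + 155 = 460.
Row 4: 176 + 8 + 120 + 92 + 134 = 530.
Row 5: 50 + 162 + 29 + 71 + 78 = 390.
Column 1: 99 + 43 + 22 + 176 + 50 = 390.
Column 2: 141 + 85 + 64 + 8 + 162 = 460.
Column 3: 148 + 127 + 106 + 120 + 29 = 530.
Column 4: 15 + 169 + 113 + 92 + 71 = 460.
Column 5: 57 + 36 + 155 + 134 + 78 = 460.
Main diagonal: 99 + 85 + 106 + 92 + 78 = 460.
Anti-diagonal: 57 + 169 + 106 + 8 + 50 = 390.

No — row 4 sums to 530 but row 1 sums to 460.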